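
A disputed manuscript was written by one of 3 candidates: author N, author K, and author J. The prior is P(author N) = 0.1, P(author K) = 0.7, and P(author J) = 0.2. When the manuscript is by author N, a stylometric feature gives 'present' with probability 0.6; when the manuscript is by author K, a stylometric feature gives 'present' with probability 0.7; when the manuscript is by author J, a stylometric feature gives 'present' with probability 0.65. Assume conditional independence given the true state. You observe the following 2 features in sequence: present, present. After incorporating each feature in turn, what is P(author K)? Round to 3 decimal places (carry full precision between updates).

0.740

Apply Bayes' rule sequentially, carrying P(author K) forward.
After 'present': normaliser = 0.6·0.1000 + 0.7·0.7000 + 0.65·0.2000; P(author N) ≈ 0.0882, P(author K) ≈ 0.7206, P(author J) ≈ 0.1912
After 'present': normaliser = 0.6·0.0882 + 0.7·0.7206 + 0.65·0.1912; P(author N) ≈ 0.0777, P(author K) ≈ 0.7400, P(author J) ≈ 0.1823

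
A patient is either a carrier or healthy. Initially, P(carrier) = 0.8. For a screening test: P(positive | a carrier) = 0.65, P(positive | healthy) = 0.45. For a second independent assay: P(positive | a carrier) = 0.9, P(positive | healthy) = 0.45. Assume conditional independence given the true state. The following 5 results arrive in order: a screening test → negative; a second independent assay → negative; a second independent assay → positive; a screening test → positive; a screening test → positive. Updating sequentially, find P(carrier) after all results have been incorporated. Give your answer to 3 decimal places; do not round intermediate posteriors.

After a screening test='negative': P(carrier) = 0.35·0.8000 / (0.35·0.8000 + 0.55·0.2000) ≈ 0.7179
After a second independent assay='negative': P(carrier) = 0.1·0.7179 / (0.1·0.7179 + 0.55·0.2821) ≈ 0.3164
After a second independent assay='positive': P(carrier) = 0.9·0.3164 / (0.9·0.3164 + 0.45·0.6836) ≈ 0.4807
After a screening test='positive': P(carrier) = 0.65·0.4807 / (0.65·0.4807 + 0.45·0.5193) ≈ 0.5721
After a screening test='positive': P(carrier) = 0.65·0.5721 / (0.65·0.5721 + 0.45·0.4279) ≈ 0.6588

0.659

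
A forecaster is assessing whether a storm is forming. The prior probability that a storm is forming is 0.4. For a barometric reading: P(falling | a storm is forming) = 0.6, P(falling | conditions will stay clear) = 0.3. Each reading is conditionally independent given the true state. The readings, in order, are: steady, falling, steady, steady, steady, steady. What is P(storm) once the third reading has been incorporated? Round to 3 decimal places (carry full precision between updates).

0.303

Apply Bayes' rule sequentially, carrying P(storm) forward.
After 'steady': P(storm) = 0.4·0.4000 / (0.4·0.4000 + 0.7·0.6000) ≈ 0.2759
After 'falling': P(storm) = 0.6·0.2759 / (0.6·0.2759 + 0.3·0.7241) ≈ 0.4324
After 'steady': P(storm) = 0.4·0.4324 / (0.4·0.4324 + 0.7·0.5676) ≈ 0.3033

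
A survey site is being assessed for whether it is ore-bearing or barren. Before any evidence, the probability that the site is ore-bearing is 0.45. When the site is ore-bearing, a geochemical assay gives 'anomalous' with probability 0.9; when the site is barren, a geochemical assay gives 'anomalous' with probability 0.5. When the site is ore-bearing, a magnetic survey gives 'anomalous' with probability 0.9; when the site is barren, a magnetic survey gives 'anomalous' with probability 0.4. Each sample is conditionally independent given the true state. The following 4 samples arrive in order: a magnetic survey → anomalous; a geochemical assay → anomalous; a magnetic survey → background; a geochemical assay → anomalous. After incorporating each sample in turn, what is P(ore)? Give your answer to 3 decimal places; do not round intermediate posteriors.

0.499

Apply Bayes' rule sequentially, carrying P(ore) forward.
After a magnetic survey='anomalous': P(ore) = 0.9·0.4500 / (0.9·0.4500 + 0.4·0.5500) ≈ 0.6480
After a geochemical assay='anomalous': P(ore) = 0.9·0.6480 / (0.9·0.6480 + 0.5·0.3520) ≈ 0.7682
After a magnetic survey='background': P(ore) = 0.1·0.7682 / (0.1·0.7682 + 0.6·0.2318) ≈ 0.3558
After a geochemical assay='anomalous': P(ore) = 0.9·0.3558 / (0.9·0.3558 + 0.5·0.6442) ≈ 0.4985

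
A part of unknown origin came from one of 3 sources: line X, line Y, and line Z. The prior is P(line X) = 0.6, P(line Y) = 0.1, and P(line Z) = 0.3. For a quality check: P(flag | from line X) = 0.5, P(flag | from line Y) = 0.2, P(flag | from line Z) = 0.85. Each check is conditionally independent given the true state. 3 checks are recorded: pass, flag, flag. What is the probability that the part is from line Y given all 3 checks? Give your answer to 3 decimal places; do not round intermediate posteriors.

After 'pass': normaliser = 0.5·0.6000 + 0.8·0.1000 + 0.15·0.3000; P(line X) ≈ 0.7059, P(line Y) ≈ 0.1882, P(line Z) ≈ 0.1059
After 'flag': normaliser = 0.5·0.7059 + 0.2·0.1882 + 0.85·0.1059; P(line X) ≈ 0.7344, P(line Y) ≈ 0.0783, P(line Z) ≈ 0.1873
After 'flag': normaliser = 0.5·0.7344 + 0.2·0.0783 + 0.85·0.1873; P(line X) ≈ 0.6774, P(line Y) ≈ 0.0289, P(line Z) ≈ 0.2937

0.029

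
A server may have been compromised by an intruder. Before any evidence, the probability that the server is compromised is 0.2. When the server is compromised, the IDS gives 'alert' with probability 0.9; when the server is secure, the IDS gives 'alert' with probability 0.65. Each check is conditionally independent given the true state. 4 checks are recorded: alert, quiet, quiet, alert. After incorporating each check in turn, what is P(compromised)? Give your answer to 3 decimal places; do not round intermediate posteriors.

0.038

Apply Bayes' rule sequentially, carrying P(compromised) forward.
After 'alert': P(compromised) = 0.9·0.2000 / (0.9·0.2000 + 0.65·0.8000) ≈ 0.2571
After 'quiet': P(compromised) = 0.1·0.2571 / (0.1·0.2571 + 0.35·0.7429) ≈ 0.0900
After 'quiet': P(compromised) = 0.1·0.0900 / (0.1·0.0900 + 0.35·0.9100) ≈ 0.0275
After 'alert': P(compromised) = 0.9·0.0275 / (0.9·0.0275 + 0.65·0.9725) ≈ 0.0377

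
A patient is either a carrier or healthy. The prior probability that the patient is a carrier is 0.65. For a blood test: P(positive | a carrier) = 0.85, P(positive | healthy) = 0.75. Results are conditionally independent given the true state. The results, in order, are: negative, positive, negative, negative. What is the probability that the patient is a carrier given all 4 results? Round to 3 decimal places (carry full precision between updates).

After 'negative': P(carrier) = 0.15·0.6500 / (0.15·0.6500 + 0.25·0.3500) ≈ 0.5270
After 'positive': P(carrier) = 0.85·0.5270 / (0.85·0.5270 + 0.75·0.4730) ≈ 0.5581
After 'negative': P(carrier) = 0.15·0.5581 / (0.15·0.5581 + 0.25·0.4419) ≈ 0.4311
After 'negative': P(carrier) = 0.15·0.4311 / (0.15·0.4311 + 0.25·0.5689) ≈ 0.3125

0.313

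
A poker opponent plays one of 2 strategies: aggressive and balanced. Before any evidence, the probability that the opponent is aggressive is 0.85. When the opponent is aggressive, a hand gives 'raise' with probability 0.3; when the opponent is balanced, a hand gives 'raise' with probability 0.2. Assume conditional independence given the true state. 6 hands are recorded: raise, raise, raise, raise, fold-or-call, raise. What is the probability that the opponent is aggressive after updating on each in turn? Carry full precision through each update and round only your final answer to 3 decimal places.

Each posterior becomes the prior for the next update.
After 'raise': P(aggressive) = 0.3·0.8500 / (0.3·0.8500 + 0.2·0.1500) ≈ 0.8947
After 'raise': P(aggressive) = 0.3·0.8947 / (0.3·0.8947 + 0.2·0.1053) ≈ 0.9273
After 'raise': P(aggressive) = 0.3·0.9273 / (0.3·0.9273 + 0.2·0.0727) ≈ 0.9503
After 'raise': P(aggressive) = 0.3·0.9503 / (0.3·0.9503 + 0.2·0.0497) ≈ 0.9663
After 'fold-or-call': P(aggressive) = 0.7·0.9663 / (0.7·0.9663 + 0.8·0.0337) ≈ 0.9617
After 'raise': P(aggressive) = 0.3·0.9617 / (0.3·0.9617 + 0.2·0.0383) ≈ 0.9741

0.974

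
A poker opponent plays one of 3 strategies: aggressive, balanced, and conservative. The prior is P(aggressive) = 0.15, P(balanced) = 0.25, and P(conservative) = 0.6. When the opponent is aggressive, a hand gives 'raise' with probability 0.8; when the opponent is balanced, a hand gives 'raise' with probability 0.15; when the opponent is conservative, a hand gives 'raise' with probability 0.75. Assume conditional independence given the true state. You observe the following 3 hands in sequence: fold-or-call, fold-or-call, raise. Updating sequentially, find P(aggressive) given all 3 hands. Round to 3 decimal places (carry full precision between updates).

0.080

Each posterior becomes the prior for the next update.
After 'fold-or-call': normaliser = 0.2·0.1500 + 0.85·0.2500 + 0.25·0.6000; P(aggressive) ≈ 0.0764, P(balanced) ≈ 0.5414, P(conservative) ≈ 0.3822
After 'fold-or-call': normaliser = 0.2·0.0764 + 0.85·0.5414 + 0.25·0.3822; P(aggressive) ≈ 0.0268, P(balanced) ≈ 0.8059, P(conservative) ≈ 0.1673
After 'raise': normaliser = 0.8·0.0268 + 0.15·0.8059 + 0.75·0.1673; P(aggressive) ≈ 0.0800, P(balanced) ≈ 0.4514, P(conservative) ≈ 0.4686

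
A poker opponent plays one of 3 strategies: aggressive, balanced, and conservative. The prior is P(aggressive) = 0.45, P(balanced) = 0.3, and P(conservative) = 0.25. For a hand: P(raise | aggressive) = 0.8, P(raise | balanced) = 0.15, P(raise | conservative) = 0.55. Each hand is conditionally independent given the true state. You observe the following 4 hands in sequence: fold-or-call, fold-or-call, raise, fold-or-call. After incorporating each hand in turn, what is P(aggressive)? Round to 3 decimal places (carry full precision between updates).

0.067

Apply Bayes' rule sequentially, carrying P(aggressive) forward.
After 'fold-or-call': normaliser = 0.2·0.4500 + 0.85·0.3000 + 0.45·0.2500; P(aggressive) ≈ 0.1967, P(balanced) ≈ 0.5574, P(conservative) ≈ 0.2459
After 'fold-or-call': normaliser = 0.2·0.1967 + 0.85·0.5574 + 0.45·0.2459; P(aggressive) ≈ 0.0631, P(balanced) ≈ 0.7595, P(conservative) ≈ 0.1774
After 'raise': normaliser = 0.8·0.0631 + 0.15·0.7595 + 0.55·0.1774; P(aggressive) ≈ 0.1926, P(balanced) ≈ 0.4349, P(conservative) ≈ 0.3725
After 'fold-or-call': normaliser = 0.2·0.1926 + 0.85·0.4349 + 0.45·0.3725; P(aggressive) ≈ 0.0669, P(balanced) ≈ 0.6420, P(conservative) ≈ 0.2911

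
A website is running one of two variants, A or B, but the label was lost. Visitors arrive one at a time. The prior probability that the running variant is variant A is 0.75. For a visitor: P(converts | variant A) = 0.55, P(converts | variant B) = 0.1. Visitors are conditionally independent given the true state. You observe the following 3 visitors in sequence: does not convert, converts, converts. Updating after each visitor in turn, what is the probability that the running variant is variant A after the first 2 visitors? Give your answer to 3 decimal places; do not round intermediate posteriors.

Apply Bayes' rule sequentially, carrying P(A) forward.
After 'does not convert': P(A) = 0.45·0.7500 / (0.45·0.7500 + 0.9·0.2500) ≈ 0.6000
After 'converts': P(A) = 0.55·0.6000 / (0.55·0.6000 + 0.1·0.4000) ≈ 0.8919

0.892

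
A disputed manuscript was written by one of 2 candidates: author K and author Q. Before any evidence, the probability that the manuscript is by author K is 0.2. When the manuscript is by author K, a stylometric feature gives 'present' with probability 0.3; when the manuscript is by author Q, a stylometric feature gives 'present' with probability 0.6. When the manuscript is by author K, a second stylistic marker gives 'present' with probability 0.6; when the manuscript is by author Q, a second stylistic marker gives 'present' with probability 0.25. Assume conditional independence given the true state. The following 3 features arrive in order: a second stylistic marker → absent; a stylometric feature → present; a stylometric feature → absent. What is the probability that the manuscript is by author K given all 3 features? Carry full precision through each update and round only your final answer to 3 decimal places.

0.104

After a second stylistic marker='absent': P(author K) = 0.4·0.2000 / (0.4·0.2000 + 0.75·0.8000) ≈ 0.1176
After a stylometric feature='present': P(author K) = 0.3·0.1176 / (0.3·0.1176 + 0.6·0.8824) ≈ 0.0625
After a stylometric feature='absent': P(author K) = 0.7·0.0625 / (0.7·0.0625 + 0.4·0.9375) ≈ 0.1045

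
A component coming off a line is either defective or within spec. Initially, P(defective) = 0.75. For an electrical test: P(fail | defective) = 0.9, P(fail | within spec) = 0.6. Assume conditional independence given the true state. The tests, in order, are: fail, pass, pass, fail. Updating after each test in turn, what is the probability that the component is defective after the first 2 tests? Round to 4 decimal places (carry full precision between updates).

After 'fail': P(defective) = 0.9·0.7500 / (0.9·0.7500 + 0.6·0.2500) ≈ 0.8182
After 'pass': P(defective) = 0.1·0.8182 / (0.1·0.8182 + 0.4·0.1818) ≈ 0.5294

0.5294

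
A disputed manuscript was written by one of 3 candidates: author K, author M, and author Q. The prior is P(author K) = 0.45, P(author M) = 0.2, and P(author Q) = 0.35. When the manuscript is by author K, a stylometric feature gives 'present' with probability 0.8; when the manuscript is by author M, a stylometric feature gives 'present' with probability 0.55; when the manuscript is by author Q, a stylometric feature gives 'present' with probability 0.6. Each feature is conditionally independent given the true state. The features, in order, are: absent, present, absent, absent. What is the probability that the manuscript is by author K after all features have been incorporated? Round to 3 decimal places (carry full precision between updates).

After 'absent': normaliser = 0.2·0.4500 + 0.45·0.2000 + 0.4·0.3500; P(author K) ≈ 0.2812, P(author M) ≈ 0.2812, P(author Q) ≈ 0.4375
After 'present': normaliser = 0.8·0.2812 + 0.55·0.2812 + 0.6·0.4375; P(author K) ≈ 0.3504, P(author M) ≈ 0.2409, P(author Q) ≈ 0.4088
After 'absent': normaliser = 0.2·0.3504 + 0.45·0.2409 + 0.4·0.4088; P(author K) ≈ 0.2049, P(author M) ≈ 0.3170, P(author Q) ≈ 0.4781
After 'absent': normaliser = 0.2·0.2049 + 0.45·0.3170 + 0.4·0.4781; P(author K) ≈ 0.1093, P(author M) ≈ 0.3805, P(author Q) ≈ 0.5102

0.109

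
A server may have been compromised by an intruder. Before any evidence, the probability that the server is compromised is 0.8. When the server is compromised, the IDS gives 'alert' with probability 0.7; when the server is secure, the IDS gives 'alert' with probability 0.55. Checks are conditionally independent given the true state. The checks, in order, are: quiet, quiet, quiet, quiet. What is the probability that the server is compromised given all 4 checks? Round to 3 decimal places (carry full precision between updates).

0.441

Each posterior becomes the prior for the next update.
After 'quiet': P(compromised) = 0.3·0.8000 / (0.3·0.8000 + 0.45·0.2000) ≈ 0.7273
After 'quiet': P(compromised) = 0.3·0.7273 / (0.3·0.7273 + 0.45·0.2727) ≈ 0.6400
After 'quiet': P(compromised) = 0.3·0.6400 / (0.3·0.6400 + 0.45·0.3600) ≈ 0.5424
After 'quiet': P(compromised) = 0.3·0.5424 / (0.3·0.5424 + 0.45·0.4576) ≈ 0.4414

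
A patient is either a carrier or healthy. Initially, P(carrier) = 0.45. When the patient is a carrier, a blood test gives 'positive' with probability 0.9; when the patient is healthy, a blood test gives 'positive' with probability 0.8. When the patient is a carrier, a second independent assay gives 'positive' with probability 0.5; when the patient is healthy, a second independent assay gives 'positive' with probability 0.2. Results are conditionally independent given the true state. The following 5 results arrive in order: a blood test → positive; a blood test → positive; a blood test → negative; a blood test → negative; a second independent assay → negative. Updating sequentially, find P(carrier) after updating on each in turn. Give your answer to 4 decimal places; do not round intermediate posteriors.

After a blood test='positive': P(carrier) = 0.9·0.4500 / (0.9·0.4500 + 0.8·0.5500) ≈ 0.4793
After a blood test='positive': P(carrier) = 0.9·0.4793 / (0.9·0.4793 + 0.8·0.5207) ≈ 0.5087
After a blood test='negative': P(carrier) = 0.1·0.5087 / (0.1·0.5087 + 0.2·0.4913) ≈ 0.3411
After a blood test='negative': P(carrier) = 0.1·0.3411 / (0.1·0.3411 + 0.2·0.6589) ≈ 0.2056
After a second independent assay='negative': P(carrier) = 0.5·0.2056 / (0.5·0.2056 + 0.8·0.7944) ≈ 0.1393

0.1393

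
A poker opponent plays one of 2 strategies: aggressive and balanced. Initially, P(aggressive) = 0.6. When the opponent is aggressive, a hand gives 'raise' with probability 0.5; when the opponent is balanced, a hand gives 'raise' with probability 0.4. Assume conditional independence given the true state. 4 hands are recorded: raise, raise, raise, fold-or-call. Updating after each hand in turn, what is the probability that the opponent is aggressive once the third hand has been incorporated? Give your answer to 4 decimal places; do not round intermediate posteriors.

0.7455

Each posterior becomes the prior for the next update.
After 'raise': P(aggressive) = 0.5·0.6000 / (0.5·0.6000 + 0.4·0.4000) ≈ 0.6522
After 'raise': P(aggressive) = 0.5·0.6522 / (0.5·0.6522 + 0.4·0.3478) ≈ 0.7009
After 'raise': P(aggressive) = 0.5·0.7009 / (0.5·0.7009 + 0.4·0.2991) ≈ 0.7455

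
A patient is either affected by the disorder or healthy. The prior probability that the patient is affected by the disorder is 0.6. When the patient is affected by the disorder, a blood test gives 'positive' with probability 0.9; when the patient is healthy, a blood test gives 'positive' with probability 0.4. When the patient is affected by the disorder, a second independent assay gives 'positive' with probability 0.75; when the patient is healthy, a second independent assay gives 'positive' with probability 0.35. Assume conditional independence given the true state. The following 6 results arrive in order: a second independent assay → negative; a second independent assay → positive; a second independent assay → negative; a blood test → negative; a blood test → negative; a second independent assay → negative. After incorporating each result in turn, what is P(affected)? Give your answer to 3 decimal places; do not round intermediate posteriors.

0.005

After a second independent assay='negative': P(affected) = 0.25·0.6000 / (0.25·0.6000 + 0.65·0.4000) ≈ 0.3659
After a second independent assay='positive': P(affected) = 0.75·0.3659 / (0.75·0.3659 + 0.35·0.6341) ≈ 0.5528
After a second independent assay='negative': P(affected) = 0.25·0.5528 / (0.25·0.5528 + 0.65·0.4472) ≈ 0.3223
After a blood test='negative': P(affected) = 0.1·0.3223 / (0.1·0.3223 + 0.6·0.6777) ≈ 0.0734
After a blood test='negative': P(affected) = 0.1·0.0734 / (0.1·0.0734 + 0.6·0.9266) ≈ 0.0130
After a second independent assay='negative': P(affected) = 0.25·0.0130 / (0.25·0.0130 + 0.65·0.9870) ≈ 0.0051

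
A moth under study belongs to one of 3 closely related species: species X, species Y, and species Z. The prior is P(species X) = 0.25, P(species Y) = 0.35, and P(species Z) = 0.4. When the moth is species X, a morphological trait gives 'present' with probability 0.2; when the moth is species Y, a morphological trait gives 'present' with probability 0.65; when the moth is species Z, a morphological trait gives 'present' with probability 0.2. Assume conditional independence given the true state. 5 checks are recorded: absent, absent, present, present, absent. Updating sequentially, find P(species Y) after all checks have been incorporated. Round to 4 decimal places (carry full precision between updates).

0.3226

After 'absent': normaliser = 0.8·0.2500 + 0.35·0.3500 + 0.8·0.4000; P(species X) ≈ 0.3113, P(species Y) ≈ 0.1907, P(species Z) ≈ 0.4981
After 'absent': normaliser = 0.8·0.3113 + 0.35·0.1907 + 0.8·0.4981; P(species X) ≈ 0.3487, P(species Y) ≈ 0.0934, P(species Z) ≈ 0.5579
After 'present': normaliser = 0.2·0.3487 + 0.65·0.0934 + 0.2·0.5579; P(species X) ≈ 0.2881, P(species Y) ≈ 0.2509, P(species Z) ≈ 0.4610
After 'present': normaliser = 0.2·0.2881 + 0.65·0.2509 + 0.2·0.4610; P(species X) ≈ 0.1841, P(species Y) ≈ 0.5212, P(species Z) ≈ 0.2946
After 'absent': normaliser = 0.8·0.1841 + 0.35·0.5212 + 0.8·0.2946; P(species X) ≈ 0.2605, P(species Y) ≈ 0.3226, P(species Z) ≈ 0.4169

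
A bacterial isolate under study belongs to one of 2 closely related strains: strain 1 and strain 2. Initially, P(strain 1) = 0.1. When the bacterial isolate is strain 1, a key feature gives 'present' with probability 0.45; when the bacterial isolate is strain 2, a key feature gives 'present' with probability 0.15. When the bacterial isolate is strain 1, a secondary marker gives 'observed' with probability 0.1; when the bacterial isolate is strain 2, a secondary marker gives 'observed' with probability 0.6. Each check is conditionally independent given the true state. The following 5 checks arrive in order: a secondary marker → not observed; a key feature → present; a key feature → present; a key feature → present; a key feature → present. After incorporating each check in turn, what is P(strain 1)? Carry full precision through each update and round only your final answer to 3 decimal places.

0.953

After a secondary marker='not observed': P(strain 1) = 0.9·0.1000 / (0.9·0.1000 + 0.4·0.9000) ≈ 0.2000
After a key feature='present': P(strain 1) = 0.45·0.2000 / (0.45·0.2000 + 0.15·0.8000) ≈ 0.4286
After a key feature='present': P(strain 1) = 0.45·0.4286 / (0.45·0.4286 + 0.15·0.5714) ≈ 0.6923
After a key feature='present': P(strain 1) = 0.45·0.6923 / (0.45·0.6923 + 0.15·0.3077) ≈ 0.8710
After a key feature='present': P(strain 1) = 0.45·0.8710 / (0.45·0.8710 + 0.15·0.1290) ≈ 0.9529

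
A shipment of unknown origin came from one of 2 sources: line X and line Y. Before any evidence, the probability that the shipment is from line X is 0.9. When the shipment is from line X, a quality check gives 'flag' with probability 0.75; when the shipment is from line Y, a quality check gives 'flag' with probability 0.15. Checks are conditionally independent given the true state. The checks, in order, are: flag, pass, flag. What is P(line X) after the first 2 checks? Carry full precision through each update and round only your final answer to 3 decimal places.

0.930

Apply Bayes' rule sequentially, carrying P(line X) forward.
After 'flag': P(line X) = 0.75·0.9000 / (0.75·0.9000 + 0.15·0.1000) ≈ 0.9783
After 'pass': P(line X) = 0.25·0.9783 / (0.25·0.9783 + 0.85·0.0217) ≈ 0.9298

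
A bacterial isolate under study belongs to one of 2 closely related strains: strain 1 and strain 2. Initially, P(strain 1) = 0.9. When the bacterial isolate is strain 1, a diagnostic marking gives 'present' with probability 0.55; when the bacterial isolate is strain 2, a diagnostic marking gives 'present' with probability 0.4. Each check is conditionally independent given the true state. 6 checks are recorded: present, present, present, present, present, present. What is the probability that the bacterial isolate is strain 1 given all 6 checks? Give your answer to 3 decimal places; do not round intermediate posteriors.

0.984

After 'present': P(strain 1) = 0.55·0.9000 / (0.55·0.9000 + 0.4·0.1000) ≈ 0.9252
After 'present': P(strain 1) = 0.55·0.9252 / (0.55·0.9252 + 0.4·0.0748) ≈ 0.9445
After 'present': P(strain 1) = 0.55·0.9445 / (0.55·0.9445 + 0.4·0.0555) ≈ 0.9590
After 'present': P(strain 1) = 0.55·0.9590 / (0.55·0.9590 + 0.4·0.0410) ≈ 0.9699
After 'present': P(strain 1) = 0.55·0.9699 / (0.55·0.9699 + 0.4·0.0301) ≈ 0.9779
After 'present': P(strain 1) = 0.55·0.9779 / (0.55·0.9779 + 0.4·0.0221) ≈ 0.9838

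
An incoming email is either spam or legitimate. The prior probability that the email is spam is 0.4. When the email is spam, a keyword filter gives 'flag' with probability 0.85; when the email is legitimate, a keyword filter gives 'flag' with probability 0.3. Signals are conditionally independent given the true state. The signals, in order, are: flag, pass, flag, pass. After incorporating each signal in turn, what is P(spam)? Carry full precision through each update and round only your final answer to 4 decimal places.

0.1973

After 'flag': P(spam) = 0.85·0.4000 / (0.85·0.4000 + 0.3·0.6000) ≈ 0.6538
After 'pass': P(spam) = 0.15·0.6538 / (0.15·0.6538 + 0.7·0.3462) ≈ 0.2881
After 'flag': P(spam) = 0.85·0.2881 / (0.85·0.2881 + 0.3·0.7119) ≈ 0.5342
After 'pass': P(spam) = 0.15·0.5342 / (0.15·0.5342 + 0.7·0.4658) ≈ 0.1973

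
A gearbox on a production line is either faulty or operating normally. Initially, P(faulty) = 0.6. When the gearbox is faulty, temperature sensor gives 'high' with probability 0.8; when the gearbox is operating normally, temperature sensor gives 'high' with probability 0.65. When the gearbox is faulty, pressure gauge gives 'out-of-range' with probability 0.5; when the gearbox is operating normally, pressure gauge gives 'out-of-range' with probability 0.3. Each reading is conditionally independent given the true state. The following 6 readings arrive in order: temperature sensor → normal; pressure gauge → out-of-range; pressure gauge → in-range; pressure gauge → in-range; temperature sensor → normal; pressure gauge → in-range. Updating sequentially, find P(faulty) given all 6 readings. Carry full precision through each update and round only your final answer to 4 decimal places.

0.2293

Apply Bayes' rule sequentially, carrying P(faulty) forward.
After temperature sensor='normal': P(faulty) = 0.2·0.6000 / (0.2·0.6000 + 0.35·0.4000) ≈ 0.4615
After pressure gauge='out-of-range': P(faulty) = 0.5·0.4615 / (0.5·0.4615 + 0.3·0.5385) ≈ 0.5882
After pressure gauge='in-range': P(faulty) = 0.5·0.5882 / (0.5·0.5882 + 0.7·0.4118) ≈ 0.5051
After pressure gauge='in-range': P(faulty) = 0.5·0.5051 / (0.5·0.5051 + 0.7·0.4949) ≈ 0.4216
After temperature sensor='normal': P(faulty) = 0.2·0.4216 / (0.2·0.4216 + 0.35·0.5784) ≈ 0.2940
After pressure gauge='in-range': P(faulty) = 0.5·0.2940 / (0.5·0.2940 + 0.7·0.7060) ≈ 0.2293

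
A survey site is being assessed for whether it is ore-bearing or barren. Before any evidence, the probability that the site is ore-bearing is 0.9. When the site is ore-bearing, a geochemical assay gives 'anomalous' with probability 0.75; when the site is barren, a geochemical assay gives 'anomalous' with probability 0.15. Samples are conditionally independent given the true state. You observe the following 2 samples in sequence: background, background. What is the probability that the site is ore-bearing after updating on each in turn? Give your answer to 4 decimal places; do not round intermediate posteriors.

0.4377

Apply Bayes' rule sequentially, carrying P(ore) forward.
After 'background': P(ore) = 0.25·0.9000 / (0.25·0.9000 + 0.85·0.1000) ≈ 0.7258
After 'background': P(ore) = 0.25·0.7258 / (0.25·0.7258 + 0.85·0.2742) ≈ 0.4377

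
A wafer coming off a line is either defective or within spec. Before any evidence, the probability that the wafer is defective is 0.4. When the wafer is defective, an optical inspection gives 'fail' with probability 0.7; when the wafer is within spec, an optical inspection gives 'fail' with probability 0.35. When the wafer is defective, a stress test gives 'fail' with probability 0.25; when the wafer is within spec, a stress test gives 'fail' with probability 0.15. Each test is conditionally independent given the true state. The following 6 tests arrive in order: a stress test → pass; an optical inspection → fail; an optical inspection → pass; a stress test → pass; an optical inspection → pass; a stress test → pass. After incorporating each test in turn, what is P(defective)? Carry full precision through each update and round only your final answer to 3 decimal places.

Apply Bayes' rule sequentially, carrying P(defective) forward.
After a stress test='pass': P(defective) = 0.75·0.4000 / (0.75·0.4000 + 0.85·0.6000) ≈ 0.3704
After an optical inspection='fail': P(defective) = 0.7·0.3704 / (0.7·0.3704 + 0.35·0.6296) ≈ 0.5405
After an optical inspection='pass': P(defective) = 0.3·0.5405 / (0.3·0.5405 + 0.65·0.4595) ≈ 0.3519
After a stress test='pass': P(defective) = 0.75·0.3519 / (0.75·0.3519 + 0.85·0.6481) ≈ 0.3239
After an optical inspection='pass': P(defective) = 0.3·0.3239 / (0.3·0.3239 + 0.65·0.6761) ≈ 0.1811
After a stress test='pass': P(defective) = 0.75·0.1811 / (0.75·0.1811 + 0.85·0.8189) ≈ 0.1633

0.163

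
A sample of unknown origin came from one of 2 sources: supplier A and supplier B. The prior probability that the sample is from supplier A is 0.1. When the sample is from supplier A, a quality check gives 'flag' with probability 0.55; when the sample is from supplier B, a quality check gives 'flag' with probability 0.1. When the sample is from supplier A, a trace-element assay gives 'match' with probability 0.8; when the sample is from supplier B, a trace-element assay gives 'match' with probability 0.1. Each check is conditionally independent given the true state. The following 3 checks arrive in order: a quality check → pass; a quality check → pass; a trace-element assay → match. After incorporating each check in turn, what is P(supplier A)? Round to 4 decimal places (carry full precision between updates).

After a quality check='pass': P(supplier A) = 0.45·0.1000 / (0.45·0.1000 + 0.9·0.9000) ≈ 0.0526
After a quality check='pass': P(supplier A) = 0.45·0.0526 / (0.45·0.0526 + 0.9·0.9474) ≈ 0.0270
After a trace-element assay='match': P(supplier A) = 0.8·0.0270 / (0.8·0.0270 + 0.1·0.9730) ≈ 0.1818

0.1818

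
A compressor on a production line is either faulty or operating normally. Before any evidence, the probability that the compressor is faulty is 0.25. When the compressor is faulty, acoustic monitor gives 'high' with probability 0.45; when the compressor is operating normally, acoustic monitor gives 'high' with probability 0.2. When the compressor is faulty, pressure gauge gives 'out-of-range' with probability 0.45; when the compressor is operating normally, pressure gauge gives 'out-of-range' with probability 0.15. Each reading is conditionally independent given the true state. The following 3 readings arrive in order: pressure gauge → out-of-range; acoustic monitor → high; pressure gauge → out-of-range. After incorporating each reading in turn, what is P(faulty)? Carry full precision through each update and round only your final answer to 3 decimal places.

0.871

After pressure gauge='out-of-range': P(faulty) = 0.45·0.2500 / (0.45·0.2500 + 0.15·0.7500) ≈ 0.5000
After acoustic monitor='high': P(faulty) = 0.45·0.5000 / (0.45·0.5000 + 0.2·0.5000) ≈ 0.6923
After pressure gauge='out-of-range': P(faulty) = 0.45·0.6923 / (0.45·0.6923 + 0.15·0.3077) ≈ 0.8710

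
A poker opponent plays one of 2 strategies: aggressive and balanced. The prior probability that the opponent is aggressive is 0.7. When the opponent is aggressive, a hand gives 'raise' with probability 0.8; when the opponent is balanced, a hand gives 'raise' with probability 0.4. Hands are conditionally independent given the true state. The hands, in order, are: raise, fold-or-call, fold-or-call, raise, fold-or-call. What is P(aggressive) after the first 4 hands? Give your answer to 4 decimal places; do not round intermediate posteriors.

Each posterior becomes the prior for the next update.
After 'raise': P(aggressive) = 0.8·0.7000 / (0.8·0.7000 + 0.4·0.3000) ≈ 0.8235
After 'fold-or-call': P(aggressive) = 0.2·0.8235 / (0.2·0.8235 + 0.6·0.1765) ≈ 0.6087
After 'fold-or-call': P(aggressive) = 0.2·0.6087 / (0.2·0.6087 + 0.6·0.3913) ≈ 0.3415
After 'raise': P(aggressive) = 0.8·0.3415 / (0.8·0.3415 + 0.4·0.6585) ≈ 0.5091

0.5091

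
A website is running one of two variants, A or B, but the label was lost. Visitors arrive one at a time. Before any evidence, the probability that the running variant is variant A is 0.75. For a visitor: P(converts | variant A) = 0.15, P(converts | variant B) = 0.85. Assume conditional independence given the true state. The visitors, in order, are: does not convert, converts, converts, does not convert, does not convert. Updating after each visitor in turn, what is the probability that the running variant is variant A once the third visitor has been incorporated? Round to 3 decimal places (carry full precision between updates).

0.346

After 'does not convert': P(A) = 0.85·0.7500 / (0.85·0.7500 + 0.15·0.2500) ≈ 0.9444
After 'converts': P(A) = 0.15·0.9444 / (0.15·0.9444 + 0.85·0.0556) ≈ 0.7500
After 'converts': P(A) = 0.15·0.7500 / (0.15·0.7500 + 0.85·0.2500) ≈ 0.3462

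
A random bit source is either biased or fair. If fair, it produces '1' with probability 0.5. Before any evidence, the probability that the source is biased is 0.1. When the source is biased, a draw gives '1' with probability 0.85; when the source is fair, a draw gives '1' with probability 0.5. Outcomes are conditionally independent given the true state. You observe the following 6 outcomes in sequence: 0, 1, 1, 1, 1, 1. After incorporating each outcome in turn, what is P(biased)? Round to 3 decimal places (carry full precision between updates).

Apply Bayes' rule sequentially, carrying P(biased) forward.
After '0': P(biased) = 0.15·0.1000 / (0.15·0.1000 + 0.5·0.9000) ≈ 0.0323
After '1': P(biased) = 0.85·0.0323 / (0.85·0.0323 + 0.5·0.9677) ≈ 0.0536
After '1': P(biased) = 0.85·0.0536 / (0.85·0.0536 + 0.5·0.9464) ≈ 0.0879
After '1': P(biased) = 0.85·0.0879 / (0.85·0.0879 + 0.5·0.9121) ≈ 0.1407
After '1': P(biased) = 0.85·0.1407 / (0.85·0.1407 + 0.5·0.8593) ≈ 0.2178
After '1': P(biased) = 0.85·0.2178 / (0.85·0.2178 + 0.5·0.7822) ≈ 0.3212

0.321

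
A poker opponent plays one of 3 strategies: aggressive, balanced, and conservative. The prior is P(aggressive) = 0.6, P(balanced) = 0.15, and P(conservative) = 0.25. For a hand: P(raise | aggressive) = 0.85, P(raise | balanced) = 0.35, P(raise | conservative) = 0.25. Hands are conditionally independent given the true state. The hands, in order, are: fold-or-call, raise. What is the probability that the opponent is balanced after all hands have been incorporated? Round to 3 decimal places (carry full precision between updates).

After 'fold-or-call': normaliser = 0.15·0.6000 + 0.65·0.1500 + 0.75·0.2500; P(aggressive) ≈ 0.2400, P(balanced) ≈ 0.2600, P(conservative) ≈ 0.5000
After 'raise': normaliser = 0.85·0.2400 + 0.35·0.2600 + 0.25·0.5000; P(aggressive) ≈ 0.4857, P(balanced) ≈ 0.2167, P(conservative) ≈ 0.2976

0.217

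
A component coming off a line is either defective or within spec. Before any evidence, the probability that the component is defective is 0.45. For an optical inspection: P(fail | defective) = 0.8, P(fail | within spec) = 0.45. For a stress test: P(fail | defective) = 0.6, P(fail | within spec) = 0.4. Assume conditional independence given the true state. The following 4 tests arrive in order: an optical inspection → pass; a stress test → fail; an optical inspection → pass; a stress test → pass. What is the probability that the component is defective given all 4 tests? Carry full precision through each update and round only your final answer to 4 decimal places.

Apply Bayes' rule sequentially, carrying P(defective) forward.
After an optical inspection='pass': P(defective) = 0.2·0.4500 / (0.2·0.4500 + 0.55·0.5500) ≈ 0.2293
After a stress test='fail': P(defective) = 0.6·0.2293 / (0.6·0.2293 + 0.4·0.7707) ≈ 0.3086
After an optical inspection='pass': P(defective) = 0.2·0.3086 / (0.2·0.3086 + 0.55·0.6914) ≈ 0.1396
After a stress test='pass': P(defective) = 0.4·0.1396 / (0.4·0.1396 + 0.6·0.8604) ≈ 0.0976

0.0976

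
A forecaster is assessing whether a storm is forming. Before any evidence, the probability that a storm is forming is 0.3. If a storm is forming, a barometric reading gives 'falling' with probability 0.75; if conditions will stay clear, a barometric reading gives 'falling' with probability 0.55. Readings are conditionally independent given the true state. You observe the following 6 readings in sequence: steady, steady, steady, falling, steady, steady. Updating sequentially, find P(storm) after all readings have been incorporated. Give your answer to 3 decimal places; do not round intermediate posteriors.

Each posterior becomes the prior for the next update.
After 'steady': P(storm) = 0.25·0.3000 / (0.25·0.3000 + 0.45·0.7000) ≈ 0.1923
After 'steady': P(storm) = 0.25·0.1923 / (0.25·0.1923 + 0.45·0.8077) ≈ 0.1168
After 'steady': P(storm) = 0.25·0.1168 / (0.25·0.1168 + 0.45·0.8832) ≈ 0.0685
After 'falling': P(storm) = 0.75·0.0685 / (0.75·0.0685 + 0.55·0.9315) ≈ 0.0911
After 'steady': P(storm) = 0.25·0.0911 / (0.25·0.0911 + 0.45·0.9089) ≈ 0.0527
After 'steady': P(storm) = 0.25·0.0527 / (0.25·0.0527 + 0.45·0.9473) ≈ 0.0300

0.030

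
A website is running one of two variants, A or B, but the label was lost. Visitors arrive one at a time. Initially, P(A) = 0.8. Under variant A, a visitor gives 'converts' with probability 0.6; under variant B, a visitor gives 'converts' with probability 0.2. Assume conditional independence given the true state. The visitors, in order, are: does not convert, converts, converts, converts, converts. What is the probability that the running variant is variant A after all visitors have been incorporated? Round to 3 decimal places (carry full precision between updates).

0.994

After 'does not convert': P(A) = 0.4·0.8000 / (0.4·0.8000 + 0.8·0.2000) ≈ 0.6667
After 'converts': P(A) = 0.6·0.6667 / (0.6·0.6667 + 0.2·0.3333) ≈ 0.8571
After 'converts': P(A) = 0.6·0.8571 / (0.6·0.8571 + 0.2·0.1429) ≈ 0.9474
After 'converts': P(A) = 0.6·0.9474 / (0.6·0.9474 + 0.2·0.0526) ≈ 0.9818
After 'converts': P(A) = 0.6·0.9818 / (0.6·0.9818 + 0.2·0.0182) ≈ 0.9939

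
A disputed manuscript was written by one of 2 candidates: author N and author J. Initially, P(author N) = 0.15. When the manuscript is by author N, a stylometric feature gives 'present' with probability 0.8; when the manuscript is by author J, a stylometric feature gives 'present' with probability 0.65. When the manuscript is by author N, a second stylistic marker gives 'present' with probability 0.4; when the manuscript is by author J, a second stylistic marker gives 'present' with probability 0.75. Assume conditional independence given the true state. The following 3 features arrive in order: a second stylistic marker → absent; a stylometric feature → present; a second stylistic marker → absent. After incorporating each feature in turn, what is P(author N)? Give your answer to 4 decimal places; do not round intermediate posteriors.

After a second stylistic marker='absent': P(author N) = 0.6·0.1500 / (0.6·0.1500 + 0.25·0.8500) ≈ 0.2975
After a stylometric feature='present': P(author N) = 0.8·0.2975 / (0.8·0.2975 + 0.65·0.7025) ≈ 0.3427
After a second stylistic marker='absent': P(author N) = 0.6·0.3427 / (0.6·0.3427 + 0.25·0.6573) ≈ 0.5558

0.5558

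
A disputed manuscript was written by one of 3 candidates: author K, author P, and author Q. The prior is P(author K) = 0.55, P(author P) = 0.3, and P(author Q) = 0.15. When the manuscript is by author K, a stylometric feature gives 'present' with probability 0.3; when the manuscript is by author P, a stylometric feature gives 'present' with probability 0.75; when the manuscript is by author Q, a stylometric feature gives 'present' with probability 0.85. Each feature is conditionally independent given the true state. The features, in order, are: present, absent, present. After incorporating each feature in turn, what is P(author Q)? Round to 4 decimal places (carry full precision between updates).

0.1746

After 'present': normaliser = 0.3·0.5500 + 0.75·0.3000 + 0.85·0.1500; P(author K) ≈ 0.3188, P(author P) ≈ 0.4348, P(author Q) ≈ 0.2464
After 'absent': normaliser = 0.7·0.3188 + 0.25·0.4348 + 0.15·0.2464; P(author K) ≈ 0.6051, P(author P) ≈ 0.2947, P(author Q) ≈ 0.1002
After 'present': normaliser = 0.3·0.6051 + 0.75·0.2947 + 0.85·0.1002; P(author K) ≈ 0.3722, P(author P) ≈ 0.4532, P(author Q) ≈ 0.1746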